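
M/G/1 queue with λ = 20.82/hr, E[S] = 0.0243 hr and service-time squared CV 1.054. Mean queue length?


ρ = λ·E[S] = 20.82·0.0243 = 0.5059
Lq = ρ²(1+C_s²)/(2(1−ρ)) = 0.2560·(1+1.054)/(2·0.4941)
= 0.2560·2.0540/0.9881 = 0.53205

Final: 0.53205


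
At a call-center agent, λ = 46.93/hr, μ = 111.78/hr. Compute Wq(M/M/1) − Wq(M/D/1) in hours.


ρ = 46.93/111.78 = 0.4198
Wq(M/M/1) = ρ/(μ−λ) = 0.4198/64.85 = 0.006474 hr
Wq(M/D/1) = ρ/(2(μ−λ)) = 0.003237 hr
Savings = 0.006474 − 0.003237 = 0.003237 hr

Final: 0.003237 hr


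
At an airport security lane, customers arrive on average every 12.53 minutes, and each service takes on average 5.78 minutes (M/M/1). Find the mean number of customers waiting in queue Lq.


λ = 60/12.53 = 4.7885 /hr
μ = 60/5.78 = 10.3806 /hr
ρ = λ/μ = 4.7885/10.3806 = 0.4613
Lq = ρ²/(1−ρ) = 0.2128/0.5387 = 0.3950

Final: 0.3950


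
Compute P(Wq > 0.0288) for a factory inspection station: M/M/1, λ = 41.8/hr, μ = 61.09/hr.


ρ = 41.8/61.09 = 0.6842
P(Wq > t) = ρ·e^{−(μ−λ)t} = 0.6842·e^{−0.5556}
= 0.6842·0.573755 = 0.392584

Final: 0.392584


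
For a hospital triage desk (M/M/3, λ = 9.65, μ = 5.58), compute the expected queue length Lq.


a = λ/μ = 1.7294; ρ = a/3 = 0.5765
P₀ = 0.159741
Lq = P₀·a^c·ρ / (c!·(1−ρ)²) = 0.159741·5.17225·0.5765/(6·0.17938)
= 0.44252

Final: 0.44252


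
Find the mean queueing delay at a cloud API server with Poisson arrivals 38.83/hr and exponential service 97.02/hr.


ρ = 38.83/97.02 = 0.4002
Wq = ρ/(μ−λ) = 0.4002/(97.02 − 38.83) = 0.4002/58.19 = 0.006878 hr

Final: 0.006878 hr


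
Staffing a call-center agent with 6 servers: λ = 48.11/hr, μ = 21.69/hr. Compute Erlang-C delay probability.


a = λ/μ = 2.2181; ρ = a/6 = 0.3697
P₀ = 0.108518 (from M/M/c formula)
C(c,a) = [a^c/(c!(1−ρ))]·P₀ = [119.08439/(720·0.6303)]·0.108518
= 0.26240·0.108518 = 0.028475

Final: 0.028475


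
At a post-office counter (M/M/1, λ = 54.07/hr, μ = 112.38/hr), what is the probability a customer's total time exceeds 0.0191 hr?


W ~ Exponential(μ−λ) for M/M/1.
μ − λ = 112.38 − 54.07 = 58.3100
P(W > t) = e^{−(μ−λ)t} = e^{−1.1137} = 0.328335

Final: 0.328335


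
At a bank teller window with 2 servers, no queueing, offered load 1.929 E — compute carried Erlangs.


B(2,1.929) = 0.388457 (Erlang-B)
Carried load = a(1 − B) = 1.929·(1 − 0.388457) = 1.929·0.611543 = 1.1797 E

Final: 1.1797 Erlangs


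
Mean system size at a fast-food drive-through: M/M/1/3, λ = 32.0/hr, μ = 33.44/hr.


ρ = 32.0/33.44 = 0.9569
L = ρ[1 − (K+1)ρ^K + Kρ^(K+1)] / [(1−ρ)(1−ρ^(K+1))]
Numerator: 0.9569·(1 − 4·0.876297 + 3·0.838561) = 0.010046
Denominator: (0.04306)·(0.161439) = 0.006952
L = 0.010046/0.006952 = 1.4450

Final: 1.4450


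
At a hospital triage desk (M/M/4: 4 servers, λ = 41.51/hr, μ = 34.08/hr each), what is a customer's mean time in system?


a = 1.2180; ρ = 0.3045; P₀ = 0.294740
Lq = P₀·a^c·ρ/(c!(1−ρ)²) = 0.01702
Wq = Lq/λ = 0.01702/41.51 = 0.0004099 hr
W = Wq + 1/μ = 0.0004099 + 0.02934 = 0.02975 hr

Final: 0.02975 hr


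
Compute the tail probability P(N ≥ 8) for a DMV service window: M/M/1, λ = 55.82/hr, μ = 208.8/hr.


ρ = 55.82/208.8 = 0.2673
P(N ≥ n) = ρ^n = 0.2673^8 = 0.00002609

Final: 0.00002609


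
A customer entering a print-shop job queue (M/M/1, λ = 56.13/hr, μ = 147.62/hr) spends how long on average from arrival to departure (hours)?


W = 1/(μ−λ) = 1/(147.62 − 56.13) = 1/91.49 = 0.01093 hr

Final: 0.01093 hr


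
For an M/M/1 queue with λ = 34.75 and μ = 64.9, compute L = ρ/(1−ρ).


ρ = λ/μ = 34.75/64.9 = 0.5354
L = ρ/(1−ρ) = 0.5354/(1 − 0.5354) = 0.5354/0.4646 = 1.1526

Final: 1.1526


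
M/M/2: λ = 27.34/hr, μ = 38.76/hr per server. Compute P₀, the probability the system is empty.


a = λ/μ = 27.34/38.76 = 0.7054; ρ = a/c = 0.3527
Σ_{k=0}^{1} a^k/k! (terms k=0..1) = 1.00000 + 0.70537 = 1.70537
Tail: a^2/(2!(1−ρ)) = 0.49754/(2·0.6473) = 0.38431
P₀ = 1/(1.70537 + 0.38431) = 1/2.08968 = 0.478543

Final: 0.478543


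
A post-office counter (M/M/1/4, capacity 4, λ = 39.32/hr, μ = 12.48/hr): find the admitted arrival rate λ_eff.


ρ = 3.1506; P_K = (1−ρ)ρ^4/(1−ρ^5) = 0.684810
λ_eff = λ(1 − P_K) = 39.32·(1 − 0.684810) = 39.32·0.315190 = 12.3933 /hr

Final: 12.3933 /hr


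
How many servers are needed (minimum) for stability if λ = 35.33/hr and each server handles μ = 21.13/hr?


Stability requires cμ > λ ⇔ c > λ/μ.
λ/μ = 35.33/21.13 = 1.6720
Minimum integer c = ⌊1.6720⌋ + 1 = 2
Check: 2·21.13 = 42.26 > 35.33, while 1·21.13 = 21.13 ≤ 35.33

Final: 2 servers


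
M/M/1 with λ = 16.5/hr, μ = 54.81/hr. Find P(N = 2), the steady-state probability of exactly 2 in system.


ρ = 16.5/54.81 = 0.3010
P_n = (1−ρ)·ρ^n = (1 − 0.3010)·0.3010^2 = 0.6990·0.090625 = 0.063343

Final: 0.063343


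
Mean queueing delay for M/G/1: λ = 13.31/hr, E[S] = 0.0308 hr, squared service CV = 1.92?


ρ = λ·E[S] = 13.31·0.0308 = 0.4099
E[S²] = E[S]²(1+C_s²) = 0.0308²·(1+1.92) = 0.002770
Wq = λ·E[S²]/(2(1−ρ)) = 13.31·0.002770/(2·0.5901) = 0.03124 hr

Final: 0.03124 hr


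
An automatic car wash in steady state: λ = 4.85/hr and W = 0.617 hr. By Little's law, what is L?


L = λW = 4.85·0.617 = 2.9924

Final: 2.9924


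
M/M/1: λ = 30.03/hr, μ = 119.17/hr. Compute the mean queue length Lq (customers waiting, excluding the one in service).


ρ = 30.03/119.17 = 0.2520
Lq = ρ²/(1−ρ) = 0.06350/0.7480 = 0.08489

Final: 0.08489


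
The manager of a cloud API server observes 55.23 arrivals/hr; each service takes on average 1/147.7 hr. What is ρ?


ρ = λ/μ = 55.23/147.7 = 0.3739

Final: 0.3739


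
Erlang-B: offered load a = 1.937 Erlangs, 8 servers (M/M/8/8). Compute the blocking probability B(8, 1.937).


B(c,a) = (a^c/c!) / Σ_{k=0}^{c} a^k/k!
a^8/8! = 0.004915
Σ terms (k=0..8): 1.00000 + 1.93700 + 1.87598 + 1.21126 + 0.58655 + 0.22723 + 0.07336 + 0.02030 + 0.004915 = 6.936600
B = 0.004915/6.936600 = 0.0007085

Final: 0.0007085


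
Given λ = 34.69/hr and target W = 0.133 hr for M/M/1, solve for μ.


W = 1/(μ−λ) ⇒ μ − λ = 1/W = 1/0.133 = 7.5188
μ = λ + 1/W = 34.69 + 7.5188 = 42.2088 per hr

Final: 42.2088 /hr


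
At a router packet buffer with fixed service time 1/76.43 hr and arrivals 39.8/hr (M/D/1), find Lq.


ρ = 39.8/76.43 = 0.5207
M/D/1: Lq = ρ²/(2(1−ρ)) = 0.2712/(2·0.4793) = 0.28290

Final: 0.28290


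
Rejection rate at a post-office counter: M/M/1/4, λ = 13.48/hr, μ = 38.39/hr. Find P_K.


ρ = λ/μ = 13.48/38.39 = 0.3511
P_K = (1−ρ)ρ^K/(1−ρ^(K+1)) = (0.6489·0.015202)/(1 − 0.005338)
= 0.009864/0.994662 = 0.009917

Final: 0.009917


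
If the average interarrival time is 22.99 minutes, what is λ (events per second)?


λ = 1/(interarrival time) in consistent units.
1 second = 0.0166667 min, so λ = 0.0166667/22.99 = 0.0007250 per second

Final: 0.0007250 /sec


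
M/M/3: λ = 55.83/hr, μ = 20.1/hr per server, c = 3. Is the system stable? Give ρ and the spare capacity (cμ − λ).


Total capacity cμ = 3·20.1 = 60.30/hr
ρ = λ/(cμ) = 55.83/60.30 = 0.9259
Stable ⇔ ρ < 1: YES
Spare capacity = cμ − λ = 60.30 − 55.83 = 4.47/hr

Final: ρ = 0.9259; stable; margin = 4.47/hr


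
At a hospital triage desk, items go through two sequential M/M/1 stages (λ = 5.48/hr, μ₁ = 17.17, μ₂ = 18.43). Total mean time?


Each node sees arrival rate λ = 5.48/hr (tandem ⇒ throughput preserved).
W₁ = 1/(μ₁−λ) = 1/(17.17−5.48) = 0.08554 hr
W₂ = 1/(μ₂−λ) = 1/(18.43−5.48) = 0.07722 hr
W_total = W₁ + W₂ = 0.08554 + 0.07722 = 0.16276 hr

Final: 0.16276 hr


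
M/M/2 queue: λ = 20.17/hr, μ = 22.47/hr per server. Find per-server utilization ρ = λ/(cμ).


ρ = λ/(cμ) = 20.17/(2·22.47) = 20.17/44.94 = 0.4488

Final: 0.4488


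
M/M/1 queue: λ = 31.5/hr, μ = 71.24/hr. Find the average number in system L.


ρ = λ/μ = 31.5/71.24 = 0.4422
L = ρ/(1−ρ) = 0.4422/(1 − 0.4422) = 0.4422/0.5578 = 0.7927

Final: 0.7927


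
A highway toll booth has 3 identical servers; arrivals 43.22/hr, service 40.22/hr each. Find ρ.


ρ = λ/(cμ) = 43.22/(3·40.22) = 43.22/120.66 = 0.3582

Final: 0.3582


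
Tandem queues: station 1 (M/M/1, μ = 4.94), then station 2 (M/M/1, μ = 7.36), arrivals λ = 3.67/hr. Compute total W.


Each node sees arrival rate λ = 3.67/hr (tandem ⇒ throughput preserved).
W₁ = 1/(μ₁−λ) = 1/(4.94−3.67) = 0.78740 hr
W₂ = 1/(μ₂−λ) = 1/(7.36−3.67) = 0.27100 hr
W_total = W₁ + W₂ = 0.78740 + 0.27100 = 1.05840 hr

Final: 1.05840 hr


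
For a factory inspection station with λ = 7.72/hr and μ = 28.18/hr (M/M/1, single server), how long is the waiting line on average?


ρ = 7.72/28.18 = 0.2740
Lq = ρ²/(1−ρ) = 0.07505/0.7260 = 0.1034

Final: 0.1034


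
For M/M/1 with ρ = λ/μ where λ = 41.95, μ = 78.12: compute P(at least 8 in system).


ρ = 41.95/78.12 = 0.5370
P(N ≥ n) = ρ^n = 0.5370^8 = 0.006914

Final: 0.006914


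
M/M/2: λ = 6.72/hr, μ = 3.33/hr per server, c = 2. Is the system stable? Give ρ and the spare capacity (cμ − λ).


Total capacity cμ = 2·3.33 = 6.66/hr
ρ = λ/(cμ) = 6.72/6.66 = 1.0090
Stable ⇔ ρ < 1: NO
Spare capacity = cμ − λ = 6.66 − 6.72 = -0.06/hr

Final: ρ = 1.0090; unstable; margin = -0.06/hr


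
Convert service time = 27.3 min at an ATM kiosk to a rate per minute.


μ = 1/(service time) in consistent units.
1 minute = 1 min, so μ = 1/27.3 = 0.03663 per minute

Final: 0.03663 /min


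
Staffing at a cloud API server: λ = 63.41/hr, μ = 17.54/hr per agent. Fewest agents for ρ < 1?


Stability requires cμ > λ ⇔ c > λ/μ.
λ/μ = 63.41/17.54 = 3.6152
Minimum integer c = ⌊3.6152⌋ + 1 = 4
Check: 4·17.54 = 70.16 > 63.41, while 3·17.54 = 52.62 ≤ 63.41

Final: 4 servers


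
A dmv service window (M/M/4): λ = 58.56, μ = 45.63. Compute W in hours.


a = 1.2834; ρ = 0.3208; P₀ = 0.275817
Lq = P₀·a^c·ρ/(c!(1−ρ)²) = 0.02169
Wq = Lq/λ = 0.02169/58.56 = 0.0003703 hr
W = Wq + 1/μ = 0.0003703 + 0.02192 = 0.02229 hr

Final: 0.02229 hr


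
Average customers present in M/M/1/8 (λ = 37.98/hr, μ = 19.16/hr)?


ρ = 37.98/19.16 = 1.9823
L = ρ[1 − (K+1)ρ^K + Kρ^(K+1)] / [(1−ρ)(1−ρ^(K+1))]
Numerator: 1.9823·(1 − 9·238.383200 + 8·472.536218) = 3242.653394
Denominator: (-0.9823)·(-471.536218) = 463.168665
L = 3242.653394/463.168665 = 7.0010

Final: 7.0010


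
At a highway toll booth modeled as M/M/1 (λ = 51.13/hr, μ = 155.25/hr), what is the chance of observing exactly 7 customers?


ρ = 51.13/155.25 = 0.3293
P_n = (1−ρ)·ρ^n = (1 − 0.3293)·0.3293^7 = 0.6707·0.0004203 = 0.0002818

Final: 0.0002818


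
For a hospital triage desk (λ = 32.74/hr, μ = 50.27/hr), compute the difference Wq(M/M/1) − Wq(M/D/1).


ρ = 32.74/50.27 = 0.6513
Wq(M/M/1) = ρ/(μ−λ) = 0.6513/17.53 = 0.03715 hr
Wq(M/D/1) = ρ/(2(μ−λ)) = 0.01858 hr
Savings = 0.03715 − 0.01858 = 0.01858 hr

Final: 0.01858 hr


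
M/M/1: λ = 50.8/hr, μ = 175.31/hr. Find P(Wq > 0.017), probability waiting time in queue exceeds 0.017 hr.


ρ = 50.8/175.31 = 0.2898
P(Wq > t) = ρ·e^{−(μ−λ)t} = 0.2898·e^{−2.1167}
= 0.2898·0.120432 = 0.034898

Final: 0.034898


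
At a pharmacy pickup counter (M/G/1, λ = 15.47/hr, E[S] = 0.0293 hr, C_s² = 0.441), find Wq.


ρ = λ·E[S] = 15.47·0.0293 = 0.4533
E[S²] = E[S]²(1+C_s²) = 0.0293²·(1+0.441) = 0.001237
Wq = λ·E[S²]/(2(1−ρ)) = 15.47·0.001237/(2·0.5467) = 0.01750 hr

Final: 0.01750 hr


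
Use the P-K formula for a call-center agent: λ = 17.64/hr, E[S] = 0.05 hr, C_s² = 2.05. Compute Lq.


ρ = λ·E[S] = 17.64·0.05 = 0.8820
Lq = ρ²(1+C_s²)/(2(1−ρ)) = 0.7779·(1+2.05)/(2·0.1180)
= 0.7779·3.0500/0.2360 = 10.05368

Final: 10.05368


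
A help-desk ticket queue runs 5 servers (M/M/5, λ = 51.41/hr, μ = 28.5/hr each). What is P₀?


a = λ/μ = 51.41/28.5 = 1.8039; ρ = a/c = 0.3608
Σ_{k=0}^{4} a^k/k! (terms k=0..4) = 1.00000 + 1.80386 + 1.62695 + 0.97827 + 0.44116 = 5.85024
Tail: a^5/(5!(1−ρ)) = 19.09914/(120·0.6392) = 0.24899
P₀ = 1/(5.85024 + 0.24899) = 1/6.09923 = 0.163955

Final: 0.163955


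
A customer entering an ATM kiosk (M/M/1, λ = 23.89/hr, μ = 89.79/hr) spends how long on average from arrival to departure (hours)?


W = 1/(μ−λ) = 1/(89.79 − 23.89) = 1/65.90 = 0.01517 hr

Final: 0.01517 hr


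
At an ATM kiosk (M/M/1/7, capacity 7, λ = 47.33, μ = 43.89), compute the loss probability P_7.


ρ = λ/μ = 47.33/43.89 = 1.0784
P_K = (1−ρ)ρ^K/(1−ρ^(K+1)) = (-0.07838·1.695885)/(1 − 1.828805)
= -0.132920/-0.828805 = 0.160375

Final: 0.160375


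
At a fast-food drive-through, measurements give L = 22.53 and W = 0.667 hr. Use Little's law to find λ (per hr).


λ = L/W = 22.53/0.667 = 33.7781 /hr

Final: 33.7781 /hr


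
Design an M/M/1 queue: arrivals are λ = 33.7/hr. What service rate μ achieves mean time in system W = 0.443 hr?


W = 1/(μ−λ) ⇒ μ − λ = 1/W = 1/0.443 = 2.2573
μ = λ + 1/W = 33.7 + 2.2573 = 35.9573 per hr

Final: 35.9573 /hr


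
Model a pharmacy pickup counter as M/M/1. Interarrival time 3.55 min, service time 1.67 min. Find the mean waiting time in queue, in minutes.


λ = 60/3.55 = 16.9014 /hr
μ = 60/1.67 = 35.9281 /hr
ρ = λ/μ = 16.9014/35.9281 = 0.4704
Wq = ρ/(μ−λ) = 0.4704/(35.9281−16.9014) = 0.02472 hr
In minutes: 0.02472·60 = 1.483 min

Final: 1.483 min


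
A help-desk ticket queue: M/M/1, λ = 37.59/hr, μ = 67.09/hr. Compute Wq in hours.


ρ = 37.59/67.09 = 0.5603
Wq = ρ/(μ−λ) = 0.5603/(67.09 − 37.59) = 0.5603/29.50 = 0.01899 hr

Final: 0.01899 hr


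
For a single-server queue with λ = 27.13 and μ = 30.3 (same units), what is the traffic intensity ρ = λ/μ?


ρ = λ/μ = 27.13/30.3 = 0.8954

Final: 0.8954


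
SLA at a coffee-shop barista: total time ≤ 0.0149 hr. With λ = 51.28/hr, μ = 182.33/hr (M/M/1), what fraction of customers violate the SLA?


W ~ Exponential(μ−λ) for M/M/1.
μ − λ = 182.33 − 51.28 = 131.0500
P(W > t) = e^{−(μ−λ)t} = e^{−1.9526} = 0.141898

Final: 0.141898


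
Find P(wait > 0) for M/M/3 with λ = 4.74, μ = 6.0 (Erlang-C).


a = λ/μ = 0.7900; ρ = a/3 = 0.2633
P₀ = 0.451753 (from M/M/c formula)
C(c,a) = [a^c/(c!(1−ρ))]·P₀ = [0.49304/(6·0.7367)]·0.451753
= 0.11155·0.451753 = 0.050392

Final: 0.050392


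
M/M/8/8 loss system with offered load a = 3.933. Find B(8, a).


B(c,a) = (a^c/c!) / Σ_{k=0}^{c} a^k/k!
a^8/8! = 1.419943
Σ terms (k=0..8): 1.00000 + 3.93300 + 7.73424 + 10.13959 + 9.96976 + 7.84221 + 5.14057 + 2.88827 + 1.41994 = 50.067583
B = 1.419943/50.067583 = 0.028361

Final: 0.028361


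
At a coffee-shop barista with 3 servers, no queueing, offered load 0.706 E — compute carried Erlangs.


B(3,0.706) = 0.029123 (Erlang-B)
Carried load = a(1 − B) = 0.706·(1 − 0.029123) = 0.706·0.970877 = 0.6854 E

Final: 0.6854 Erlangs


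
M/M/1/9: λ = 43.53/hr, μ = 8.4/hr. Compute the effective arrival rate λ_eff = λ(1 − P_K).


ρ = 5.1821; P_K = (1−ρ)ρ^9/(1−ρ^10) = 0.807030
λ_eff = λ(1 − P_K) = 43.53·(1 − 0.807030) = 43.53·0.192970 = 8.4000 /hr

Final: 8.4000 /hr


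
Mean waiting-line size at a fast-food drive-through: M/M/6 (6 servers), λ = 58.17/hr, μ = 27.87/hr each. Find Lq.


a = λ/μ = 2.0872; ρ = a/6 = 0.3479
P₀ = 0.123797
Lq = P₀·a^c·ρ / (c!·(1−ρ)²) = 0.123797·82.67469·0.3479/(720·0.42528)
= 0.01163

Final: 0.01163


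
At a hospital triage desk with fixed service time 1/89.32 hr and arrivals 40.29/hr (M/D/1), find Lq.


ρ = 40.29/89.32 = 0.4511
M/D/1: Lq = ρ²/(2(1−ρ)) = 0.2035/(2·0.5489) = 0.18533

Final: 0.18533


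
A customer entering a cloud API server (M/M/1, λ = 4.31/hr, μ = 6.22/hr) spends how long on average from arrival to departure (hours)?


W = 1/(μ−λ) = 1/(6.22 − 4.31) = 1/1.91 = 0.5236 hr

Final: 0.5236 hr


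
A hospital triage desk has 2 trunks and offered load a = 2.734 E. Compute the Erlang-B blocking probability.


B(c,a) = (a^c/c!) / Σ_{k=0}^{c} a^k/k!
a^2/2! = 3.737378
Σ terms (k=0..2): 1.00000 + 2.73400 + 3.73738 = 7.471378
B = 3.737378/7.471378 = 0.500226

Final: 0.500226


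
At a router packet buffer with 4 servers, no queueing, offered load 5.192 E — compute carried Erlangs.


B(4,5.192) = 0.413210 (Erlang-B)
Carried load = a(1 − B) = 5.192·(1 − 0.413210) = 5.192·0.586790 = 3.0466 E

Final: 3.0466 Erlangs


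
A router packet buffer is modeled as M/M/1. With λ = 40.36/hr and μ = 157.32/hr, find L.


ρ = λ/μ = 40.36/157.32 = 0.2565
L = ρ/(1−ρ) = 0.2565/(1 − 0.2565) = 0.2565/0.7435 = 0.3451

Final: 0.3451


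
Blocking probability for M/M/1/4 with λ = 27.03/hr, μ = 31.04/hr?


ρ = λ/μ = 27.03/31.04 = 0.8708
P_K = (1−ρ)ρ^K/(1−ρ^(K+1)) = (0.1292·0.575039)/(1 − 0.500751)
= 0.074288/0.499249 = 0.148800

Final: 0.148800


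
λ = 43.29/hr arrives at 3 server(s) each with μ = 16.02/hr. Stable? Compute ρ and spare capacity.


Total capacity cμ = 3·16.02 = 48.06/hr
ρ = λ/(cμ) = 43.29/48.06 = 0.9007
Stable ⇔ ρ < 1: YES
Spare capacity = cμ − λ = 48.06 − 43.29 = 4.77/hr

Final: ρ = 0.9007; stable; margin = 4.77/hr


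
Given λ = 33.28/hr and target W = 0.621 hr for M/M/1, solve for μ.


W = 1/(μ−λ) ⇒ μ − λ = 1/W = 1/0.621 = 1.6103
μ = λ + 1/W = 33.28 + 1.6103 = 34.8903 per hr

Final: 34.8903 /hr


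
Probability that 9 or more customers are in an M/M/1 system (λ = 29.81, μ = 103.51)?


ρ = 29.81/103.51 = 0.2880
P(N ≥ n) = ρ^n = 0.2880^9 = 0.00001363

Final: 0.00001363


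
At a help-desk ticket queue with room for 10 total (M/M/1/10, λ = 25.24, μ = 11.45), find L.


ρ = 25.24/11.45 = 2.2044
L = ρ[1 − (K+1)ρ^K + Kρ^(K+1)] / [(1−ρ)(1−ρ^(K+1))]
Numerator: 2.2044·(1 − 11·2709.184854 + 10·5972.037180) = 65955.400999
Denominator: (-1.2044)·(-5971.037180) = 7191.319014
L = 65955.400999/7191.319014 = 9.1715

Final: 9.1715


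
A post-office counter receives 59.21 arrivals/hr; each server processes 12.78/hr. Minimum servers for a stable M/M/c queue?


Stability requires cμ > λ ⇔ c > λ/μ.
λ/μ = 59.21/12.78 = 4.6330
Minimum integer c = ⌊4.6330⌋ + 1 = 5
Check: 5·12.78 = 63.90 > 59.21, while 4·12.78 = 51.12 ≤ 59.21

Final: 5 servers


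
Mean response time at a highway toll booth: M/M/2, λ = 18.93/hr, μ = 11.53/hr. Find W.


a = 1.6418; ρ = 0.8209; P₀ = 0.098357
Lq = P₀·a^c·ρ/(c!(1−ρ)²) = 3.39255
Wq = Lq/λ = 3.39255/18.93 = 0.17922 hr
W = Wq + 1/μ = 0.17922 + 0.08673 = 0.26595 hr

Final: 0.26595 hr


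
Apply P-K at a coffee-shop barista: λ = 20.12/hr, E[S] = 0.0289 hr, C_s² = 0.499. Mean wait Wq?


ρ = λ·E[S] = 20.12·0.0289 = 0.5815
E[S²] = E[S]²(1+C_s²) = 0.0289²·(1+0.499) = 0.001252
Wq = λ·E[S²]/(2(1−ρ)) = 20.12·0.001252/(2·0.4185) = 0.03009 hr

Final: 0.03009 hr


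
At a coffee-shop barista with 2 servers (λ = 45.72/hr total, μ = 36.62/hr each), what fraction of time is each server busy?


ρ = λ/(cμ) = 45.72/(2·36.62) = 45.72/73.24 = 0.6242

Final: 0.6242


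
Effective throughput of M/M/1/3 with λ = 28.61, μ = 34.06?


ρ = 0.8400; P_K = (1−ρ)ρ^3/(1−ρ^4) = 0.188857
λ_eff = λ(1 − P_K) = 28.61·(1 − 0.188857) = 28.61·0.811143 = 23.2068 /hr

Final: 23.2068 /hr


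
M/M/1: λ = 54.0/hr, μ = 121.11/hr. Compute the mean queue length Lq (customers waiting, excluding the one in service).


ρ = 54.0/121.11 = 0.4459
Lq = ρ²/(1−ρ) = 0.1988/0.5541 = 0.3588

Final: 0.3588


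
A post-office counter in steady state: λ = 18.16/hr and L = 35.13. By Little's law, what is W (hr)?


W = L/λ = 35.13/18.16 = 1.9345 hr

Final: 1.9345 hr


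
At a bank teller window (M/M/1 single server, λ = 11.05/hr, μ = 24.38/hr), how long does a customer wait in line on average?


ρ = 11.05/24.38 = 0.4532
Wq = ρ/(μ−λ) = 0.4532/(24.38 − 11.05) = 0.4532/13.33 = 0.03400 hr

Final: 0.03400 hr


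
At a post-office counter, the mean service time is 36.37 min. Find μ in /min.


μ = 1/(service time) in consistent units.
1 minute = 1 min, so μ = 1/36.37 = 0.02750 per minute

Final: 0.02750 /min


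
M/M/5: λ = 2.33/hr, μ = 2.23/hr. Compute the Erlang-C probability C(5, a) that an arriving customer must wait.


a = λ/μ = 1.0448; ρ = a/5 = 0.2090
P₀ = 0.351670 (from M/M/c formula)
C(c,a) = [a^c/(c!(1−ρ))]·P₀ = [1.24525/(120·0.7910)]·0.351670
= 0.01312·0.351670 = 0.004613

Final: 0.004613


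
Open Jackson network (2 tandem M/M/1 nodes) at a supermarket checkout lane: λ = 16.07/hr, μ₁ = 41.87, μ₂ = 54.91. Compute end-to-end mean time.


Each node sees arrival rate λ = 16.07/hr (tandem ⇒ throughput preserved).
W₁ = 1/(μ₁−λ) = 1/(41.87−16.07) = 0.03876 hr
W₂ = 1/(μ₂−λ) = 1/(54.91−16.07) = 0.02575 hr
W_total = W₁ + W₂ = 0.03876 + 0.02575 = 0.06451 hr

Final: 0.06451 hr


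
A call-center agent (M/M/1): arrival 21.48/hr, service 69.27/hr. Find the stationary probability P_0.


ρ = 21.48/69.27 = 0.3101
P_n = (1−ρ)·ρ^n = (1 − 0.3101)·0.3101^0 = 0.6899·1.000000 = 0.689909

Final: 0.689909


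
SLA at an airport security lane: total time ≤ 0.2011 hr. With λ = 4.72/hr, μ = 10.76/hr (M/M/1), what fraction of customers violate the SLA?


W ~ Exponential(μ−λ) for M/M/1.
μ − λ = 10.76 − 4.72 = 6.0400
P(W > t) = e^{−(μ−λ)t} = e^{−1.2146} = 0.296816

Final: 0.296816


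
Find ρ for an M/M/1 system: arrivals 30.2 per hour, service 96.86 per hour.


ρ = λ/μ = 30.2/96.86 = 0.3118

Final: 0.3118


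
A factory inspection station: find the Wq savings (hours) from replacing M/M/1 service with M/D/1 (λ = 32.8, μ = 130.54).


ρ = 32.8/130.54 = 0.2513
Wq(M/M/1) = ρ/(μ−λ) = 0.2513/97.74 = 0.002571 hr
Wq(M/D/1) = ρ/(2(μ−λ)) = 0.001285 hr
Savings = 0.002571 − 0.001285 = 0.001285 hr

Final: 0.001285 hr


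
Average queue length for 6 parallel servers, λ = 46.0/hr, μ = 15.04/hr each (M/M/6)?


a = λ/μ = 3.0585; ρ = a/6 = 0.5098
P₀ = 0.046084
Lq = P₀·a^c·ρ / (c!·(1−ρ)²) = 0.046084·818.57782·0.5098/(720·0.24034)
= 0.11112

Final: 0.11112


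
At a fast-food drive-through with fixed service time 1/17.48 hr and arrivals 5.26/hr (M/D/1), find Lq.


ρ = 5.26/17.48 = 0.3009
M/D/1: Lq = ρ²/(2(1−ρ)) = 0.09055/(2·0.6991) = 0.06476

Final: 0.06476


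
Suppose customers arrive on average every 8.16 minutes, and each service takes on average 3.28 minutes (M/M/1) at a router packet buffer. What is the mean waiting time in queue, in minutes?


λ = 60/8.16 = 7.3529 /hr
μ = 60/3.28 = 18.2927 /hr
ρ = λ/μ = 7.3529/18.2927 = 0.4020
Wq = ρ/(μ−λ) = 0.4020/(18.2927−7.3529) = 0.03674 hr
In minutes: 0.03674·60 = 2.205 min

Final: 2.205 min


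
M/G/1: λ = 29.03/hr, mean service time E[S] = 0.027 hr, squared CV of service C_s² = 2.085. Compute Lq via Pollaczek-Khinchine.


ρ = λ·E[S] = 29.03·0.027 = 0.7838
Lq = ρ²(1+C_s²)/(2(1−ρ)) = 0.6144·(1+2.085)/(2·0.2162)
= 0.6144·3.0850/0.4324 = 4.38340

Final: 4.38340


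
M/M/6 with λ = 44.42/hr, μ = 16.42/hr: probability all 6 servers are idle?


a = λ/μ = 44.42/16.42 = 2.7052; ρ = a/c = 0.4509
Σ_{k=0}^{5} a^k/k! (terms k=0..5) = 1.00000 + 2.70524 + 3.65916 + 3.29963 + 2.23157 + 1.20738 = 14.10297
Tail: a^6/(6!(1−ρ)) = 391.95157/(720·0.5491) = 0.99135
P₀ = 1/(14.10297 + 0.99135) = 1/15.09432 = 0.066250

Final: 0.066250


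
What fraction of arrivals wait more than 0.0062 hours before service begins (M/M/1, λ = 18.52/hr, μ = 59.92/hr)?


ρ = 18.52/59.92 = 0.3091
P(Wq > t) = ρ·e^{−(μ−λ)t} = 0.3091·e^{−0.2567}
= 0.3091·0.773616 = 0.239108

Final: 0.239108


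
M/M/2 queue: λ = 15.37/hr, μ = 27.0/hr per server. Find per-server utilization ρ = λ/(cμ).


ρ = λ/(cμ) = 15.37/(2·27.0) = 15.37/54.00 = 0.2846

Final: 0.2846


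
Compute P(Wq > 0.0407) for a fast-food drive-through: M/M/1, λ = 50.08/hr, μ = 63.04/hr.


ρ = 50.08/63.04 = 0.7944
P(Wq > t) = ρ·e^{−(μ−λ)t} = 0.7944·e^{−0.5275}
= 0.7944·0.590095 = 0.468781

Final: 0.468781


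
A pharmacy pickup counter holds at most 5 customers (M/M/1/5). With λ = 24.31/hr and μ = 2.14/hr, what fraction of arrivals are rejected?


ρ = λ/μ = 24.31/2.14 = 11.3598
P_K = (1−ρ)ρ^K/(1−ρ^(K+1)) = (-10.3598·189171.595809)/(1 − 2148953.969216)
= -1959782.373407/-2148952.969216 = 0.911971

Final: 0.911971


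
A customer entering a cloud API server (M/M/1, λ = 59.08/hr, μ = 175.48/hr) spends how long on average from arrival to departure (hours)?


W = 1/(μ−λ) = 1/(175.48 − 59.08) = 1/116.40 = 0.008591 hr

Final: 0.008591 hr


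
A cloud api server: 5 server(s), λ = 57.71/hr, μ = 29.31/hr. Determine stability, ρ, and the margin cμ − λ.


Total capacity cμ = 5·29.31 = 146.55/hr
ρ = λ/(cμ) = 57.71/146.55 = 0.3938
Stable ⇔ ρ < 1: YES
Spare capacity = cμ − λ = 146.55 − 57.71 = 88.84/hr

Final: ρ = 0.3938; stable; margin = 88.84/hr


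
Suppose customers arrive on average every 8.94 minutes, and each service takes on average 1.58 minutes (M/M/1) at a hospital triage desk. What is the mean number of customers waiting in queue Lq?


λ = 60/8.94 = 6.7114 /hr
μ = 60/1.58 = 37.9747 /hr
ρ = λ/μ = 6.7114/37.9747 = 0.1767
Lq = ρ²/(1−ρ) = 0.03123/0.8233 = 0.03794

Final: 0.03794


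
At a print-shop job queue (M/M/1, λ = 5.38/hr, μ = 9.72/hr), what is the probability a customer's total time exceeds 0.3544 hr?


W ~ Exponential(μ−λ) for M/M/1.
μ − λ = 9.72 − 5.38 = 4.3400
P(W > t) = e^{−(μ−λ)t} = e^{−1.5381} = 0.214790

Final: 0.214790


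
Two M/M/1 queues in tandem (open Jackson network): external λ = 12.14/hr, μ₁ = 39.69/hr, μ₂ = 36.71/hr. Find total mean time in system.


Each node sees arrival rate λ = 12.14/hr (tandem ⇒ throughput preserved).
W₁ = 1/(μ₁−λ) = 1/(39.69−12.14) = 0.03630 hr
W₂ = 1/(μ₂−λ) = 1/(36.71−12.14) = 0.04070 hr
W_total = W₁ + W₂ = 0.03630 + 0.04070 = 0.07700 hr

Final: 0.07700 hr


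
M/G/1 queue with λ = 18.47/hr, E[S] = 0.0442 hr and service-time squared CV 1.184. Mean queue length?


ρ = λ·E[S] = 18.47·0.0442 = 0.8164
Lq = ρ²(1+C_s²)/(2(1−ρ)) = 0.6665·(1+1.184)/(2·0.1836)
= 0.6665·2.1840/0.3673 = 3.96339

Final: 3.96339


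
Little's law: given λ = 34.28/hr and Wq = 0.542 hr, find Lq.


Lq = λWq = 34.28·0.542 = 18.5798

Final: 18.5798


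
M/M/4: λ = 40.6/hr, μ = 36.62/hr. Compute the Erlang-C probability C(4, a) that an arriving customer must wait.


a = λ/μ = 1.1087; ρ = a/4 = 0.2772
P₀ = 0.329219 (from M/M/c formula)
C(c,a) = [a^c/(c!(1−ρ))]·P₀ = [1.51088/(24·0.7228)]·0.329219
= 0.08709·0.329219 = 0.028673

Final: 0.028673


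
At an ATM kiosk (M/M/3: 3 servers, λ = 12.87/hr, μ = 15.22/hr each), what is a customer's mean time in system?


a = 0.8456; ρ = 0.2819; P₀ = 0.426723
Lq = P₀·a^c·ρ/(c!(1−ρ)²) = 0.02350
Wq = Lq/λ = 0.02350/12.87 = 0.001826 hr
W = Wq + 1/μ = 0.001826 + 0.06570 = 0.06753 hr

Final: 0.06753 hr


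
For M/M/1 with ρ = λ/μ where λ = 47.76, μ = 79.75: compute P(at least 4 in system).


ρ = 47.76/79.75 = 0.5989
P(N ≥ n) = ρ^n = 0.5989^4 = 0.128628

Final: 0.128628


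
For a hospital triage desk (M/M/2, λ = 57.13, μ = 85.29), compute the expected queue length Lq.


a = λ/μ = 0.6698; ρ = a/2 = 0.3349
P₀ = 0.498221
Lq = P₀·a^c·ρ / (c!·(1−ρ)²) = 0.498221·0.44868·0.3349/(2·0.44234)
= 0.08463

Final: 0.08463


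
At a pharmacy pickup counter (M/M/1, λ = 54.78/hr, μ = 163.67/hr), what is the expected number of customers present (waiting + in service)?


ρ = λ/μ = 54.78/163.67 = 0.3347
L = ρ/(1−ρ) = 0.3347/(1 − 0.3347) = 0.3347/0.6653 = 0.5031

Final: 0.5031


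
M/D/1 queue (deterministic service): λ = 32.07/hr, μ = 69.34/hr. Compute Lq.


ρ = 32.07/69.34 = 0.4625
M/D/1: Lq = ρ²/(2(1−ρ)) = 0.2139/(2·0.5375) = 0.19899

Final: 0.19899


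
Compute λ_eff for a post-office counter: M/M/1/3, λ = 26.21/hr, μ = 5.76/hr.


ρ = 4.5503; P_K = (1−ρ)ρ^3/(1−ρ^4) = 0.782061
λ_eff = λ(1 − P_K) = 26.21·(1 − 0.782061) = 26.21·0.217939 = 5.7122 /hr

Final: 5.7122 /hr


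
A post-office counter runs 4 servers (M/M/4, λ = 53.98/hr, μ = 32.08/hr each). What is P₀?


a = λ/μ = 53.98/32.08 = 1.6827; ρ = a/c = 0.4207
Σ_{k=0}^{3} a^k/k! (terms k=0..3) = 1.00000 + 1.68267 + 1.41569 + 0.79404 = 4.89240
Tail: a^4/(4!(1−ρ)) = 8.01667/(24·0.5793) = 0.57657
P₀ = 1/(4.89240 + 0.57657) = 1/5.46897 = 0.182850

Final: 0.182850


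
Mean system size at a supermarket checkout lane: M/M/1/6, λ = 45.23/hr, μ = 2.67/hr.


ρ = 45.23/2.67 = 16.9401
L = ρ[1 − (K+1)ρ^K + Kρ^(K+1)] / [(1−ρ)(1−ρ^(K+1))]
Numerator: 16.9401·(1 − 7·23631536.408803 + 6·400319996.917670) = 37886464444.328117
Denominator: (-15.9401)·(-400319995.917670) = 6381130721.444209
L = 37886464444.328117/6381130721.444209 = 5.9373

Final: 5.9373


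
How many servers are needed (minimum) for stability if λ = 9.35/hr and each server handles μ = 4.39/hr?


Stability requires cμ > λ ⇔ c > λ/μ.
λ/μ = 9.35/4.39 = 2.1298
Minimum integer c = ⌊2.1298⌋ + 1 = 3
Check: 3·4.39 = 13.17 > 9.35, while 2·4.39 = 8.78 ≤ 9.35

Final: 3 servers


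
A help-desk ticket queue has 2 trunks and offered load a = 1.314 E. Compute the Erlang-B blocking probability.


B(c,a) = (a^c/c!) / Σ_{k=0}^{c} a^k/k!
a^2/2! = 0.863298
Σ terms (k=0..2): 1.00000 + 1.31400 + 0.86330 = 3.177298
B = 0.863298/3.177298 = 0.271708

Final: 0.271708


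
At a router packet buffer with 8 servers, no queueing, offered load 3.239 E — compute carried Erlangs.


B(8,3.239) = 0.011851 (Erlang-B)
Carried load = a(1 − B) = 3.239·(1 − 0.011851) = 3.239·0.988149 = 3.2006 E

Final: 3.2006 Erlangs


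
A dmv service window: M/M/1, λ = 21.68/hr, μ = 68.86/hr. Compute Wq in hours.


ρ = 21.68/68.86 = 0.3148
Wq = ρ/(μ−λ) = 0.3148/(68.86 − 21.68) = 0.3148/47.18 = 0.006673 hr

Final: 0.006673 hr


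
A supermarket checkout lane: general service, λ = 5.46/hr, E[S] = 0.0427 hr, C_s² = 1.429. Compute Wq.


ρ = λ·E[S] = 5.46·0.0427 = 0.2331
E[S²] = E[S]²(1+C_s²) = 0.0427²·(1+1.429) = 0.004429
Wq = λ·E[S²]/(2(1−ρ)) = 5.46·0.004429/(2·0.7669) = 0.01577 hr

Final: 0.01577 hr


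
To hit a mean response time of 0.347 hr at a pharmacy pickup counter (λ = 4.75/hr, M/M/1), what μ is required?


W = 1/(μ−λ) ⇒ μ − λ = 1/W = 1/0.347 = 2.8818
μ = λ + 1/W = 4.75 + 2.8818 = 7.6318 per hr

Final: 7.6318 /hr


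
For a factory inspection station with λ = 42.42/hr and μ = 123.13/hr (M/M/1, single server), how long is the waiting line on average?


ρ = 42.42/123.13 = 0.3445
Lq = ρ²/(1−ρ) = 0.1187/0.6555 = 0.1811

Final: 0.1811


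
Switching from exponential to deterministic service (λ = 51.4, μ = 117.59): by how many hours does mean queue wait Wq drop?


ρ = 51.4/117.59 = 0.4371
Wq(M/M/1) = ρ/(μ−λ) = 0.4371/66.19 = 0.006604 hr
Wq(M/D/1) = ρ/(2(μ−λ)) = 0.003302 hr
Savings = 0.006604 − 0.003302 = 0.003302 hr

Final: 0.003302 hr


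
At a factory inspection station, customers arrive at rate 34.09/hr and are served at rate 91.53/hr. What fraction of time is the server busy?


ρ = λ/μ = 34.09/91.53 = 0.3724

Final: 0.3724


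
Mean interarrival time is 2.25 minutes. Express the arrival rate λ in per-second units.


λ = 1/(interarrival time) in consistent units.
1 second = 0.0166667 min, so λ = 0.0166667/2.25 = 0.007407 per second

Final: 0.007407 /sec


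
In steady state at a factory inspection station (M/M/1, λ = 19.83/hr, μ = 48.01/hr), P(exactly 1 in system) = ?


ρ = 19.83/48.01 = 0.4130
P_n = (1−ρ)·ρ^n = (1 − 0.4130)·0.4130^1 = 0.5870·0.413039 = 0.242438

Final: 0.242438


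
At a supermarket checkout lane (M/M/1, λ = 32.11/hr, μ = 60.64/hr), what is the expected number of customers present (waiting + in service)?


ρ = λ/μ = 32.11/60.64 = 0.5295
L = ρ/(1−ρ) = 0.5295/(1 − 0.5295) = 0.5295/0.4705 = 1.1255

Final: 1.1255


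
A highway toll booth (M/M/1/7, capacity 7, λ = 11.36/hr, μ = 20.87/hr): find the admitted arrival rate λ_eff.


ρ = 0.5443; P_K = (1−ρ)ρ^7/(1−ρ^8) = 0.006501
λ_eff = λ(1 − P_K) = 11.36·(1 − 0.006501) = 11.36·0.993499 = 11.2861 /hr

Final: 11.2861 /hr


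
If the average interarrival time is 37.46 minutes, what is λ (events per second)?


λ = 1/(interarrival time) in consistent units.
1 second = 0.0166667 min, so λ = 0.0166667/37.46 = 0.0004449 per second

Final: 0.0004449 /sec


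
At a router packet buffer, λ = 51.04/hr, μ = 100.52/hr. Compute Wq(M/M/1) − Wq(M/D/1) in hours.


ρ = 51.04/100.52 = 0.5078
Wq(M/M/1) = ρ/(μ−λ) = 0.5078/49.48 = 0.01026 hr
Wq(M/D/1) = ρ/(2(μ−λ)) = 0.005131 hr
Savings = 0.01026 − 0.005131 = 0.005131 hr

Final: 0.005131 hr


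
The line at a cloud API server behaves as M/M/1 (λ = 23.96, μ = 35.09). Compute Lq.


ρ = 23.96/35.09 = 0.6828
Lq = ρ²/(1−ρ) = 0.4662/0.3172 = 1.4699

Final: 1.4699


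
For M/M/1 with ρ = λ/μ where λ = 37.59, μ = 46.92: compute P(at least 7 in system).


ρ = 37.59/46.92 = 0.8012
P(N ≥ n) = ρ^n = 0.8012^7 = 0.211836

Final: 0.211836


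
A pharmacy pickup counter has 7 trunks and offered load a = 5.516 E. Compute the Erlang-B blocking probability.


B(c,a) = (a^c/c!) / Σ_{k=0}^{c} a^k/k!
a^7/7! = 30.827568
Σ terms (k=0..7): 1.00000 + 5.51600 + 15.21313 + 27.97187 + 38.57321 + 42.55397 + 39.12128 + 30.82757 = 200.777023
B = 30.827568/200.777023 = 0.153541

Final: 0.153541


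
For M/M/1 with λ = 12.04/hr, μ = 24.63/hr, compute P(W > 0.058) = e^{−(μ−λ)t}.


W ~ Exponential(μ−λ) for M/M/1.
μ − λ = 24.63 − 12.04 = 12.5900
P(W > t) = e^{−(μ−λ)t} = e^{−0.7302} = 0.481803

Final: 0.481803


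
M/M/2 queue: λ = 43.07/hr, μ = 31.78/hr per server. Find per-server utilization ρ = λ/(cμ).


ρ = λ/(cμ) = 43.07/(2·31.78) = 43.07/63.56 = 0.6776

Final: 0.6776


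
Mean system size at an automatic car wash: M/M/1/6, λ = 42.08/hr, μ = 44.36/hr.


ρ = 42.08/44.36 = 0.9486
L = ρ[1 − (K+1)ρ^K + Kρ^(K+1)] / [(1−ρ)(1−ρ^(K+1))]
Numerator: 0.9486·(1 − 7·0.728627 + 6·0.691177) = 0.044276
Denominator: (0.05140)·(0.308823) = 0.015873
L = 0.044276/0.015873 = 2.7894

Final: 2.7894


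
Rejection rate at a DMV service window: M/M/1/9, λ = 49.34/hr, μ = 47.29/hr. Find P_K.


ρ = λ/μ = 49.34/47.29 = 1.0433
P_K = (1−ρ)ρ^K/(1−ρ^(K+1)) = (-0.04335·1.465104)/(1 − 1.528616)
= -0.063512/-0.528616 = 0.120147

Final: 0.120147


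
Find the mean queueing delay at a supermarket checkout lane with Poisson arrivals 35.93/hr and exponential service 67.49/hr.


ρ = 35.93/67.49 = 0.5324
Wq = ρ/(μ−λ) = 0.5324/(67.49 − 35.93) = 0.5324/31.56 = 0.01687 hr

Final: 0.01687 hr


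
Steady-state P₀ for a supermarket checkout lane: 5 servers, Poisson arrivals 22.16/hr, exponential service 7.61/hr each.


a = λ/μ = 22.16/7.61 = 2.9120; ρ = a/c = 0.5824
Σ_{k=0}^{4} a^k/k! (terms k=0..4) = 1.00000 + 2.91196 + 4.23975 + 4.11532 + 2.99591 = 15.26294
Tail: a^5/(5!(1−ρ)) = 209.37532/(120·0.4176) = 4.17806
P₀ = 1/(15.26294 + 4.17806) = 1/19.44101 = 0.051438

Final: 0.051438


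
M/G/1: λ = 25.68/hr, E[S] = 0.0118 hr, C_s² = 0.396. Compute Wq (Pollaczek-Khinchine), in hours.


ρ = λ·E[S] = 25.68·0.0118 = 0.3030
E[S²] = E[S]²(1+C_s²) = 0.0118²·(1+0.396) = 0.0001944
Wq = λ·E[S²]/(2(1−ρ)) = 25.68·0.0001944/(2·0.6970) = 0.003581 hr

Final: 0.003581 hr


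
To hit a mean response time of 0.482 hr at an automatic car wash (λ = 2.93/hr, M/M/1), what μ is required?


W = 1/(μ−λ) ⇒ μ − λ = 1/W = 1/0.482 = 2.0747
μ = λ + 1/W = 2.93 + 2.0747 = 5.0047 per hr

Final: 5.0047 /hr


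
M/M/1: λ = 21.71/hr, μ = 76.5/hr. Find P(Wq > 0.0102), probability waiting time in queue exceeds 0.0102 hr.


ρ = 21.71/76.5 = 0.2838
P(Wq > t) = ρ·e^{−(μ−λ)t} = 0.2838·e^{−0.5589}
= 0.2838·0.571862 = 0.162289

Final: 0.162289


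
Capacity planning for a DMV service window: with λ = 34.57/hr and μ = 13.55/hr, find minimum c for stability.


Stability requires cμ > λ ⇔ c > λ/μ.
λ/μ = 34.57/13.55 = 2.5513
Minimum integer c = ⌊2.5513⌋ + 1 = 3
Check: 3·13.55 = 40.65 > 34.57, while 2·13.55 = 27.10 ≤ 34.57

Final: 3 servers


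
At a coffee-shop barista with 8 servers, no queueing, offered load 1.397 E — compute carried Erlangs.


B(8,1.397) = 0.00008899 (Erlang-B)
Carried load = a(1 − B) = 1.397·(1 − 0.00008899) = 1.397·0.999911 = 1.3969 E

Final: 1.3969 Erlangs


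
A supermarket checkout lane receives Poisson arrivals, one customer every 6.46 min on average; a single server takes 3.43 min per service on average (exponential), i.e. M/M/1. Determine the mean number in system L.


λ = 60/6.46 = 9.2879 /hr
μ = 60/3.43 = 17.4927 /hr
ρ = λ/μ = 9.2879/17.4927 = 0.5310
L = ρ/(1−ρ) = 0.5310/0.4690 = 1.1320

Final: 1.1320


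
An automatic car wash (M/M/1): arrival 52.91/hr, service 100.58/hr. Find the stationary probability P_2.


ρ = 52.91/100.58 = 0.5260
P_n = (1−ρ)·ρ^n = (1 − 0.5260)·0.5260^2 = 0.4740·0.276727 = 0.131155

Final: 0.131155


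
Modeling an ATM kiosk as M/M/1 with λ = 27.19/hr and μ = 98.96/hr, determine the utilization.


ρ = λ/μ = 27.19/98.96 = 0.2748

Final: 0.2748


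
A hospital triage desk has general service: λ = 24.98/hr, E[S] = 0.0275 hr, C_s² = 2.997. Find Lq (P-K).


ρ = λ·E[S] = 24.98·0.0275 = 0.6870
Lq = ρ²(1+C_s²)/(2(1−ρ)) = 0.4719·(1+2.997)/(2·0.3130)
= 0.4719·3.9970/0.6261 = 3.01259

Final: 3.01259


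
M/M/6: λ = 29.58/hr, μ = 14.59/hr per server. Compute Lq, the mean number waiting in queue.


a = λ/μ = 2.0274; ρ = a/6 = 0.3379
P₀ = 0.131464
Lq = P₀·a^c·ρ / (c!·(1−ρ)²) = 0.131464·69.44760·0.3379/(720·0.43837)
= 0.009774

Final: 0.009774


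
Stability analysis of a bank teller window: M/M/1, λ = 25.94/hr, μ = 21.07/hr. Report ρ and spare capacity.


Total capacity cμ = 1·21.07 = 21.07/hr
ρ = λ/(cμ) = 25.94/21.07 = 1.2311
Stable ⇔ ρ < 1: NO
Spare capacity = cμ − λ = 21.07 − 25.94 = -4.87/hr

Final: ρ = 1.2311; unstable; margin = -4.87/hr


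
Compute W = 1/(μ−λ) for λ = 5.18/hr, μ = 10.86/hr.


W = 1/(μ−λ) = 1/(10.86 − 5.18) = 1/5.68 = 0.1761 hr

Final: 0.1761 hr


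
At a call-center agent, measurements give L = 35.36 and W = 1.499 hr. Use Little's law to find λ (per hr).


λ = L/W = 35.36/1.499 = 23.5891 /hr

Final: 23.5891 /hr


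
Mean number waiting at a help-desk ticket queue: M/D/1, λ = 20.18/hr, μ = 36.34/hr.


ρ = 20.18/36.34 = 0.5553
M/D/1: Lq = ρ²/(2(1−ρ)) = 0.3084/(2·0.4447) = 0.34673

Final: 0.34673


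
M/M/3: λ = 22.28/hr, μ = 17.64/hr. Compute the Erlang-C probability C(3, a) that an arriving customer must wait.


a = λ/μ = 1.2630; ρ = a/3 = 0.4210
P₀ = 0.274674 (from M/M/c formula)
C(c,a) = [a^c/(c!(1−ρ))]·P₀ = [2.01488/(6·0.5790)]·0.274674
= 0.58000·0.274674 = 0.159312

Final: 0.159312


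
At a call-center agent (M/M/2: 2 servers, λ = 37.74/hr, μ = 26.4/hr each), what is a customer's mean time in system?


a = 1.4295; ρ = 0.7148; P₀ = 0.166335
Lq = P₀·a^c·ρ/(c!(1−ρ)²) = 1.49326
Wq = Lq/λ = 1.49326/37.74 = 0.03957 hr
W = Wq + 1/μ = 0.03957 + 0.03788 = 0.07745 hr

Final: 0.07745 hr
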